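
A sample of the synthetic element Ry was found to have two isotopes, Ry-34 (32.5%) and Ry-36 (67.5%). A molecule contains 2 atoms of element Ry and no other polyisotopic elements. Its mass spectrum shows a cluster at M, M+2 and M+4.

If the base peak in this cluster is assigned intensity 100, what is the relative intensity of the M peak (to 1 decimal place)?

(0.325 + 0.675)^2 gives M 0.1056, M+2 0.4388, M+4 0.4556; the largest is M+4.
P(M+4) = C(2,2) × 0.325^0 × 0.675^2 = 1 × 1.0000 × 0.455625 = 0.455625 (base)
P(M) = C(2,0) × 0.325^2 × 0.675^0 = 1 × 0.105625 × 1.0000 = 0.105625
Relative intensity = 0.105625 / 0.455625 × 100 = 23.2

23.2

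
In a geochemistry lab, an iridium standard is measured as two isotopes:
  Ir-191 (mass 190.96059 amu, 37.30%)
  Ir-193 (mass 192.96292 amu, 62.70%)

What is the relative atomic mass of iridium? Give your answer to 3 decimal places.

Ar = Σ fᵢ·mᵢ = 0.3730 × 190.96059 + 0.6270 × 192.96292
= 71.228300 + 120.987751 = 192.216051 amu

192.216 amu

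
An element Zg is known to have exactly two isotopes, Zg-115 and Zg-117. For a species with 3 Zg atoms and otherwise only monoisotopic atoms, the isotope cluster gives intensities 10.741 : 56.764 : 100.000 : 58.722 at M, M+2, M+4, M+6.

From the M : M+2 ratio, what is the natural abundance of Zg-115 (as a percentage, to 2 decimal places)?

36.21%

Let p = fractional abundance of Zg-115. I(M+2)/I(M) = [C(3,1)·p^2·(1−p)] / p^3 = 3·(1−p)/p = 56.764/10.741 = 5.2848
(1−p)/p = 5.2848/3 = 1.7616  ⇒  p = 1/(1 + 1.7616) = 0.3621
Zg-115: 36.21%, Zg-117: 63.79%.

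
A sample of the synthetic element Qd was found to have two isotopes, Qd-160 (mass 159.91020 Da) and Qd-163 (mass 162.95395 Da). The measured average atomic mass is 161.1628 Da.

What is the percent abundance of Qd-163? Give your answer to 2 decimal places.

Writing the weighted mean with unknown fraction x of Qd-160:
159.91020·x + 162.95395·(1 − x) = 161.1628
(159.91020 − 162.95395)·x = 161.1628 − 162.95395
x = -1.79115 / -3.04375 = 0.58847 → 58.85% Qd-160, 41.15% Qd-163.

41.15%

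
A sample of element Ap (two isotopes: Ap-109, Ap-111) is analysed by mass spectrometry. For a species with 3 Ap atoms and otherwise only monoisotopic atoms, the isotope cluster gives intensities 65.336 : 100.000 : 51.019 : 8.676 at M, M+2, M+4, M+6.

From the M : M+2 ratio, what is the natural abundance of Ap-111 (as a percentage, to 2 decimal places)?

33.78%

Let p = fractional abundance of Ap-109. I(M+2)/I(M) = [C(3,1)·p^2·(1−p)] / p^3 = 3·(1−p)/p = 100.000/65.336 = 1.5305
(1−p)/p = 1.5305/3 = 0.5102  ⇒  p = 1/(1 + 0.5102) = 0.6622
Ap-109: 66.22%, Ap-111: 33.78%.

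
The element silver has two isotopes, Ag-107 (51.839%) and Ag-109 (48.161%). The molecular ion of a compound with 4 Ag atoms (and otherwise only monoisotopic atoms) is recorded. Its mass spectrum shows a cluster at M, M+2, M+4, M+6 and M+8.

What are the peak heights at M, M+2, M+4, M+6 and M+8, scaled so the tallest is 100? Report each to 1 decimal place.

19.3 : 71.8 : 100.0 : 61.9 : 14.4

Each Ag atom is independently Ag-107 (p = 0.51839) or Ag-109 (q = 0.48161); the cluster is the binomial expansion (p + q)^4.
P(M) = 0.51839^4 = 0.072215
P(M+2) = 4 × 0.51839^3 × 0.48161^1 = 0.268365
P(M+4) = 6 × 0.51839^2 × 0.48161^2 = 0.373986
P(M+6) = 4 × 0.51839^1 × 0.48161^3 = 0.231634
P(M+8) = 0.48161^4 = 0.053800
The M+4 peak is largest (0.373986); scaling to 100 gives 19.3 : 71.8 : 100.0 : 61.9 : 14.4.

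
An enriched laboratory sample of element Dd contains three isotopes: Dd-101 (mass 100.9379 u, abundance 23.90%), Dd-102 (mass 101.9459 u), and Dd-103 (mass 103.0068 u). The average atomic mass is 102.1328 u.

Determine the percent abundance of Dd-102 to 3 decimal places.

Let x and y be the fractions of Dd-102 and Dd-103. Then x + y = 1 − 0.2390 = 0.7610 and 101.9459x + 103.0068y = 102.1328 − 0.2390×100.9379 = 78.0086419.
Substituting: 101.9459x + 103.0068(0.7610 − x) = 78.0086419
(101.9459 − 103.0068)x = -0.3795329  ⇒  x = 0.35775, y = 0.40325
Dd-102: 35.775%, Dd-103: 40.325%.

35.775%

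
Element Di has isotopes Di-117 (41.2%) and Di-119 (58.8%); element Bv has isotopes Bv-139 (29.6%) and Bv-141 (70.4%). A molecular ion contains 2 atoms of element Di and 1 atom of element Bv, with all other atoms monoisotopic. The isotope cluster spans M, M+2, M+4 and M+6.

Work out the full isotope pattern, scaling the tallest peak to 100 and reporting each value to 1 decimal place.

11.3 : 59.3 : 100.0 : 54.9

Element Di pattern (n=2): 0.169744 : 0.484512 : 0.345744
Element Bv pattern (n=1): 0.2960 : 0.7040
Convolve the two distributions (both contribute in 2-u steps):
  M: 0.169744×0.2960 = 0.050244
  M+2: 0.169744×0.7040 + 0.484512×0.2960 = 0.262915
  M+4: 0.484512×0.7040 + 0.345744×0.2960 = 0.443437
  M+6: 0.345744×0.7040 = 0.243404
Scale to base peak (0.443437) = 100: 11.3 : 59.3 : 100.0 : 54.9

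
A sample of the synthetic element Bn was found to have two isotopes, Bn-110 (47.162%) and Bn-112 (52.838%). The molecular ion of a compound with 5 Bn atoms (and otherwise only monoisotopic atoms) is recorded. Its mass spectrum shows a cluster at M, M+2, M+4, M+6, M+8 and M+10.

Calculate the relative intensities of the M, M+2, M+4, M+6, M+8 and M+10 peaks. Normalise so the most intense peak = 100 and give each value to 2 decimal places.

7.11 : 39.83 : 89.26 : 100.00 : 56.02 : 12.55

Expanding (0.47162 + 0.52838)^5:
P(M) = 0.47162^5 = 0.023332
P(M+2) = 5 × 0.47162^4 × 0.52838^1 = 0.130703
P(M+4) = 10 × 0.47162^3 × 0.52838^2 = 0.292866
P(M+6) = 10 × 0.47162^2 × 0.52838^3 = 0.328113
P(M+8) = 5 × 0.47162^1 × 0.52838^4 = 0.183801
P(M+10) = 0.52838^5 = 0.041184
The M+6 peak is largest (0.328113); scaling to 100 gives 7.11 : 39.83 : 89.26 : 100.00 : 56.02 : 12.55.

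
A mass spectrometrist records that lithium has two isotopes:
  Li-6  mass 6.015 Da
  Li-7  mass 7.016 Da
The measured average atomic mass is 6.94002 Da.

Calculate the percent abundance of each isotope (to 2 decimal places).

Writing the weighted mean with unknown fraction x of Li-6:
6.015·x + 7.016·(1 − x) = 6.94002
(6.015 − 7.016)·x = 6.94002 − 7.016
x = -0.07598 / -1.001 = 0.07590 → 7.59% Li-6, 92.41% Li-7.

Li-6: 7.59%, Li-7: 92.41%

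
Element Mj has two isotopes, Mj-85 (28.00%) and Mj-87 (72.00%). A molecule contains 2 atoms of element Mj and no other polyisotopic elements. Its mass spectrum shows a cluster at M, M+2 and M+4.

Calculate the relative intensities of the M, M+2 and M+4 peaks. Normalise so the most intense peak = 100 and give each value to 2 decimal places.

The 2 Mj atoms are independent, so intensities follow the terms of (0.2800 + 0.7200)^2.
P(M) = 0.2800^2 = 0.078400
P(M+2) = 2 × 0.2800^1 × 0.7200^1 = 0.403200
P(M+4) = 0.7200^2 = 0.518400
The M+4 peak is largest (0.518400); scaling to 100 gives 15.12 : 77.78 : 100.00.

15.12 : 77.78 : 100.00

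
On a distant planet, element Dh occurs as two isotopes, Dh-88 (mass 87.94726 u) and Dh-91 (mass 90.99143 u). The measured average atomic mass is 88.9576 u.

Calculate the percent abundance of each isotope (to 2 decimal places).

Dh-88: 66.81%, Dh-91: 33.19%

Let x be the fractional abundance of Dh-88; then Dh-91 has abundance 1 − x.
87.94726·x + 90.99143·(1 − x) = 88.9576
(87.94726 − 90.99143)·x = 88.9576 − 90.99143
x = -2.03383 / -3.04417 = 0.66811 → 66.81% Dh-88, 33.19% Dh-91.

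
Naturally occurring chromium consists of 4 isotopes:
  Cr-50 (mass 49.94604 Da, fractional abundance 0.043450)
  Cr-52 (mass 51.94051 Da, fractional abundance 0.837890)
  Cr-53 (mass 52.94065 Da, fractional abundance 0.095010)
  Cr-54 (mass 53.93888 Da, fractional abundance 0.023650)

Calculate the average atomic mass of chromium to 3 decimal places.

51.996 Da

Weight each isotope mass by its fractional abundance: 0.043450 × 49.94604 + 0.837890 × 51.94051 + 0.095010 × 52.94065 + 0.023650 × 53.93888
= 2.170155 + 43.520434 + 5.029891 + 1.275655 = 51.996135 Da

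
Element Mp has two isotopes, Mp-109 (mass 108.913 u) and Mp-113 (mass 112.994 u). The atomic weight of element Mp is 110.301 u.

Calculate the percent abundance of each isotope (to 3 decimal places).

Mp-109: 65.989%, Mp-113: 34.011%

Let x be the fractional abundance of Mp-109; then Mp-113 has abundance 1 − x.
108.913·x + 112.994·(1 − x) = 110.301
(108.913 − 112.994)·x = 110.301 − 112.994
x = -2.693 / -4.081 = 0.65989 → 65.989% Mp-109, 34.011% Mp-113.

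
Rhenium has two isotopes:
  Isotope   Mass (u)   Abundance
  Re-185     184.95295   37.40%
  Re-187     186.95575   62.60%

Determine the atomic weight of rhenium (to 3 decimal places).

The abundance-weighted mean is 0.3740 × 184.95295 + 0.6260 × 186.95575
= 69.172403 + 117.034300 = 186.206703 u

186.207 u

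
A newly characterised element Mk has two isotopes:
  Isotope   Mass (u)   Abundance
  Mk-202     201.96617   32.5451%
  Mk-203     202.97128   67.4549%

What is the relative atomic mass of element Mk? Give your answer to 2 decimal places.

202.64 u

Ar = Σ fᵢ·mᵢ = 0.325451 × 201.96617 + 0.674549 × 202.97128
= 65.730092 + 136.914074 = 202.644166 u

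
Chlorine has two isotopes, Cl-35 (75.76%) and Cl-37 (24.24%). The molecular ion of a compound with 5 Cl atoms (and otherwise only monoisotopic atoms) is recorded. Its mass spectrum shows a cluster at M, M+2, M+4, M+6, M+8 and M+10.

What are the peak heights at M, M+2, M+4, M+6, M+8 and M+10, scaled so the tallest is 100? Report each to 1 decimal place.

Expanding (0.7576 + 0.2424)^5:
P(M) = 0.7576^5 = 0.249574
P(M+2) = 5 × 0.7576^4 × 0.2424^1 = 0.399266
P(M+4) = 10 × 0.7576^3 × 0.2424^2 = 0.255497
P(M+6) = 10 × 0.7576^2 × 0.2424^3 = 0.081748
P(M+8) = 5 × 0.7576^1 × 0.2424^4 = 0.013078
P(M+10) = 0.2424^5 = 0.000837
The M+2 peak is largest (0.399266); scaling to 100 gives 62.5 : 100.0 : 64.0 : 20.5 : 3.3 : 0.2.

62.5 : 100.0 : 64.0 : 20.5 : 3.3 : 0.2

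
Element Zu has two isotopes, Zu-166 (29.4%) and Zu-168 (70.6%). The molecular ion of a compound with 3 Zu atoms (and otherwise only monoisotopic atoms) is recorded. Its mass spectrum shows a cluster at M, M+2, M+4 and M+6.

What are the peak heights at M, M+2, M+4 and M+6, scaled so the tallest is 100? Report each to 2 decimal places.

5.78 : 41.64 : 100.00 : 80.05

The 3 Zu atoms are independent, so intensities follow the terms of (0.294 + 0.706)^3.
P(M) = 0.294^3 = 0.025412
P(M+2) = 3 × 0.294^2 × 0.706^1 = 0.183071
P(M+4) = 3 × 0.294^1 × 0.706^2 = 0.439621
P(M+6) = 0.706^3 = 0.351896
The M+4 peak is largest (0.439621); scaling to 100 gives 5.78 : 41.64 : 100.00 : 80.05.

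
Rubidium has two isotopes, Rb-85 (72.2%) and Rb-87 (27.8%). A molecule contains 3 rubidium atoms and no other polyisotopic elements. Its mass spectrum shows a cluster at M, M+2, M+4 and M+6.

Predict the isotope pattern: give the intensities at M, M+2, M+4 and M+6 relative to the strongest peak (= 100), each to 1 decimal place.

86.6 : 100.0 : 38.5 : 4.9

Expanding (0.722 + 0.278)^3:
P(M) = 0.722^3 = 0.376367
P(M+2) = 3 × 0.722^2 × 0.278^1 = 0.434751
P(M+4) = 3 × 0.722^1 × 0.278^2 = 0.167397
P(M+6) = 0.278^3 = 0.021485
The M+2 peak is largest (0.434751); scaling to 100 gives 86.6 : 100.0 : 38.5 : 4.9.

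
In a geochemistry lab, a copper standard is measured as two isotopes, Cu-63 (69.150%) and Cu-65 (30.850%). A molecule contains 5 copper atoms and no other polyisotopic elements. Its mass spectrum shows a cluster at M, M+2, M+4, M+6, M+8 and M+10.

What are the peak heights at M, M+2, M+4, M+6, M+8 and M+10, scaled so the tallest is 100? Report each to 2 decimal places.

Expanding (0.69150 + 0.30850)^5:
P(M) = 0.69150^5 = 0.158111
P(M+2) = 5 × 0.69150^4 × 0.30850^1 = 0.352691
P(M+4) = 10 × 0.69150^3 × 0.30850^2 = 0.314693
P(M+6) = 10 × 0.69150^2 × 0.30850^3 = 0.140394
P(M+8) = 5 × 0.69150^1 × 0.30850^4 = 0.031317
P(M+10) = 0.30850^5 = 0.002794
The M+2 peak is largest (0.352691); scaling to 100 gives 44.83 : 100.00 : 89.23 : 39.81 : 8.88 : 0.79.

44.83 : 100.00 : 89.23 : 39.81 : 8.88 : 0.79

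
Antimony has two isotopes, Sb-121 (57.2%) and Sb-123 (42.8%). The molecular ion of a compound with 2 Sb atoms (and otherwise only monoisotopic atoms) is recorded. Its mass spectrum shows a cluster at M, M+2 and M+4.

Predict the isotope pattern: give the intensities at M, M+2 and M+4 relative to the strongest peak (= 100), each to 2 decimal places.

The 2 Sb atoms are independent, so intensities follow the terms of (0.572 + 0.428)^2.
P(M) = 0.572^2 = 0.327184
P(M+2) = 2 × 0.572^1 × 0.428^1 = 0.489632
P(M+4) = 0.428^2 = 0.183184
The M+2 peak is largest (0.489632); scaling to 100 gives 66.82 : 100.00 : 37.41.

66.82 : 100.00 : 37.41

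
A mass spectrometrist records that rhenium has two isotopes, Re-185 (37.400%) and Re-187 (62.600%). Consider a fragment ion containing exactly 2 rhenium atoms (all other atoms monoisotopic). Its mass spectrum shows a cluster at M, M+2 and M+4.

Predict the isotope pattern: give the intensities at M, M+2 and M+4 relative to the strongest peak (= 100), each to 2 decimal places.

Each Re atom is independently Re-185 (p = 0.37400) or Re-187 (q = 0.62600); the cluster is the binomial expansion (p + q)^2.
P(M) = 0.37400^2 = 0.139876
P(M+2) = 2 × 0.37400^1 × 0.62600^1 = 0.468248
P(M+4) = 0.62600^2 = 0.391876
The M+2 peak is largest (0.468248); scaling to 100 gives 29.87 : 100.00 : 83.69.

29.87 : 100.00 : 83.69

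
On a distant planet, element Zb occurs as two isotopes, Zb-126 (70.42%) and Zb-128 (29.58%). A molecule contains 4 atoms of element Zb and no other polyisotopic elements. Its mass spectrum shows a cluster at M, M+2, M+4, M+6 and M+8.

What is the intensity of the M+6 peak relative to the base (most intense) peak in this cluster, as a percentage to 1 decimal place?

17.6%

(0.7042 + 0.2958)^4 gives M 0.2459, M+2 0.4132, M+4 0.2603, M+6 0.0729, M+8 0.0077; the largest is M+2.
P(M+2) = C(4,1) × 0.7042^3 × 0.2958^1 = 4 × 0.34921112 × 0.2958 = 0.413187 (base)
P(M+6) = C(4,3) × 0.7042^1 × 0.2958^3 = 4 × 0.7042 × 0.0258818 = 0.072904
Relative intensity = 0.072904 / 0.413187 × 100 = 17.6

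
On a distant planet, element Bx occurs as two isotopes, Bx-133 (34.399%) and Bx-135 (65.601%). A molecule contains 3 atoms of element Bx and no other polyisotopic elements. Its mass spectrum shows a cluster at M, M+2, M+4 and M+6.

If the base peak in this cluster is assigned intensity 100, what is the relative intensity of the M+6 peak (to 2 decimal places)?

Term probabilities: M 0.0407, M+2 0.2329, M+4 0.4441, M+6 0.2823. Base peak = M+4.
P(M+4) = C(3,2) × 0.34399^1 × 0.65601^2 = 3 × 0.34399 × 0.43034912 = 0.444107 (base)
P(M+6) = C(3,3) × 0.34399^0 × 0.65601^3 = 1 × 1.0000 × 0.28231333 = 0.282313
Relative intensity = 0.282313 / 0.444107 × 100 = 63.57

63.57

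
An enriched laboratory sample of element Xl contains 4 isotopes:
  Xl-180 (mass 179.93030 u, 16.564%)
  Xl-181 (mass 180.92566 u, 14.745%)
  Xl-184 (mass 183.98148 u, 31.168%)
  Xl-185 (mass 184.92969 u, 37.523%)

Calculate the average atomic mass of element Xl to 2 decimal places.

Average mass = Σ (abundance × isotope mass) = 0.16564 × 179.93030 + 0.14745 × 180.92566 + 0.31168 × 183.98148 + 0.37523 × 184.92969
= 29.803655 + 26.677489 + 57.343348 + 69.391168 = 183.215660 u

183.22 u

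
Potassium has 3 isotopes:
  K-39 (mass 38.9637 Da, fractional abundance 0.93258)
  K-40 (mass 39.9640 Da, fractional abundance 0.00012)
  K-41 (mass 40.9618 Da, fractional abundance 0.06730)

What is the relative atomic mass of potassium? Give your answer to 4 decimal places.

Ar = Σ fᵢ·mᵢ = 0.93258 × 38.9637 + 0.00012 × 39.9640 + 0.06730 × 40.9618
= 36.33677 + 0.00480 + 2.75673 = 39.09830 Da

39.0983 Da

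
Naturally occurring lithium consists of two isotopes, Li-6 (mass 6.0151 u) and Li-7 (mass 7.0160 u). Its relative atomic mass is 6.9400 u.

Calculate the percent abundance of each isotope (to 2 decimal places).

Let x be the fractional abundance of Li-6; then Li-7 has abundance 1 − x.
6.0151·x + 7.0160·(1 − x) = 6.9400
(6.0151 − 7.0160)·x = 6.9400 − 7.0160
x = -0.0760 / -1.0009 = 0.07593 → 7.59% Li-6, 92.41% Li-7.

Li-6: 7.59%, Li-7: 92.41%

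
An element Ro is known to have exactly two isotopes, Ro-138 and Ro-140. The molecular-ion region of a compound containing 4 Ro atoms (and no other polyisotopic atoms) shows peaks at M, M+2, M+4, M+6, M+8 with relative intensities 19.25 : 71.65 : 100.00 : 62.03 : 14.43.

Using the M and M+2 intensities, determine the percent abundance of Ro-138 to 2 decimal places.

If p is the fraction of Ro that is Ro-138, then I(M+2)/I(M) = [C(4,1)·p^3·(1−p)] / p^4 = 4·(1−p)/p = 71.65/19.25 = 3.7221
(1−p)/p = 3.7221/4 = 0.9305  ⇒  p = 1/(1 + 0.9305) = 0.5180
Ro-138: 51.80%, Ro-140: 48.20%.

51.80%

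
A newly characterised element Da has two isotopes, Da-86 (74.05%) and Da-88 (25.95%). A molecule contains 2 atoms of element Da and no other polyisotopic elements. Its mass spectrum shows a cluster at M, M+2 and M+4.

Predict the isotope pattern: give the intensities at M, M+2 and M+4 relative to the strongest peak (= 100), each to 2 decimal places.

Expanding (0.7405 + 0.2595)^2:
P(M) = 0.7405^2 = 0.548340
P(M+2) = 2 × 0.7405^1 × 0.2595^1 = 0.384320
P(M+4) = 0.2595^2 = 0.067340
The M peak is largest (0.548340); scaling to 100 gives 100.00 : 70.09 : 12.28.

100.00 : 70.09 : 12.28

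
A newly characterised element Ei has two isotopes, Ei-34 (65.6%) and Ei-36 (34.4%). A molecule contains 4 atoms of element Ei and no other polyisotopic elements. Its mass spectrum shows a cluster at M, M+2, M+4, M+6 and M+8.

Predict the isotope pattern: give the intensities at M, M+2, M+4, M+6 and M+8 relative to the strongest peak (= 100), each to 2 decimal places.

Each Ei atom is independently Ei-34 (p = 0.656) or Ei-36 (q = 0.344); the cluster is the binomial expansion (p + q)^4.
P(M) = 0.656^4 = 0.185189
P(M+2) = 4 × 0.656^3 × 0.344^1 = 0.388445
P(M+4) = 6 × 0.656^2 × 0.344^2 = 0.305545
P(M+6) = 4 × 0.656^1 × 0.344^3 = 0.106817
P(M+8) = 0.344^4 = 0.014003
The M+2 peak is largest (0.388445); scaling to 100 gives 47.67 : 100.00 : 78.66 : 27.50 : 3.60.

47.67 : 100.00 : 78.66 : 27.50 : 3.60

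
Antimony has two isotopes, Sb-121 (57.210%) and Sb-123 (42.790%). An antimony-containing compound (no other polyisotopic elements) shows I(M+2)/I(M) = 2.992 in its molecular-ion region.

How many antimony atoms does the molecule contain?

With n Sb atoms, P(M+2)/P(M) = C(n,1)·p^(n−1)q / p^n = n·q/p = n · 0.42790/0.57210.
n = 2.992 × 0.57210/0.42790 = 4.00 ≈ 4

4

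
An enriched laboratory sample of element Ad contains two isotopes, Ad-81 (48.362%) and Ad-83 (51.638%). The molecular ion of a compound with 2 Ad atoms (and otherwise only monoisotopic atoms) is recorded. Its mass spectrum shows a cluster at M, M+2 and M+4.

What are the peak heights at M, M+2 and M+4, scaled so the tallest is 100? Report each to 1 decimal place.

Expanding (0.48362 + 0.51638)^2:
P(M) = 0.48362^2 = 0.233888
P(M+2) = 2 × 0.48362^1 × 0.51638^1 = 0.499463
P(M+4) = 0.51638^2 = 0.266648
The M+2 peak is largest (0.499463); scaling to 100 gives 46.8 : 100.0 : 53.4.

46.8 : 100.0 : 53.4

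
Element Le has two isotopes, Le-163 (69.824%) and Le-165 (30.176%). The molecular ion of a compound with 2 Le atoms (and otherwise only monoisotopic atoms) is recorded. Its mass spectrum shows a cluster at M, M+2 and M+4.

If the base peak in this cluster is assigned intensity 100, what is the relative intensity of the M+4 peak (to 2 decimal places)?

18.68

Binomial terms of (0.69824 + 0.30176)^2: M 0.4875, M+2 0.4214, M+4 0.0911 → M is the base peak.
P(M) = C(2,0) × 0.69824^2 × 0.30176^0 = 1 × 0.4875391 × 1.0000 = 0.487539 (base)
P(M+4) = C(2,2) × 0.69824^0 × 0.30176^2 = 1 × 1.0000 × 0.0910591 = 0.091059
Relative intensity = 0.091059 / 0.487539 × 100 = 18.68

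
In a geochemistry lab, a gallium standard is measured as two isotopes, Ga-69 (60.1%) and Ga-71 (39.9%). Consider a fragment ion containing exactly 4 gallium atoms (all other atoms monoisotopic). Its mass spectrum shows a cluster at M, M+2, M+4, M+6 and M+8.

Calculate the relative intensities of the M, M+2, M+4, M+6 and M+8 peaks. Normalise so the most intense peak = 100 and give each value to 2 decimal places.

The 4 Ga atoms are independent, so intensities follow the terms of (0.601 + 0.399)^4.
P(M) = 0.601^4 = 0.130466
P(M+2) = 4 × 0.601^3 × 0.399^1 = 0.346463
P(M+4) = 6 × 0.601^2 × 0.399^2 = 0.345021
P(M+6) = 4 × 0.601^1 × 0.399^3 = 0.152705
P(M+8) = 0.399^4 = 0.025345
The M+2 peak is largest (0.346463); scaling to 100 gives 37.66 : 100.00 : 99.58 : 44.08 : 7.32.

37.66 : 100.00 : 99.58 : 44.08 : 7.32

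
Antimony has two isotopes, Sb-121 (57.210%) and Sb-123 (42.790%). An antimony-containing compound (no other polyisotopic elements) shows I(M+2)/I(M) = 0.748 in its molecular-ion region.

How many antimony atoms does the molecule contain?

1

For n independent Sb atoms, I(M+2)/I(M) = n · (abundance Sb-123) / (abundance Sb-121) = n · 0.42790/0.57210.
n = 0.748 × 0.57210/0.42790 = 1.00 ≈ 1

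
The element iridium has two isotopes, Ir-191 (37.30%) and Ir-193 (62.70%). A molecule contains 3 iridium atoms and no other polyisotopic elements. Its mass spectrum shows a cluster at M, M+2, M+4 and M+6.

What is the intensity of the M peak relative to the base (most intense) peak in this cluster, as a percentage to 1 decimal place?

Binomial terms of (0.3730 + 0.6270)^3: M 0.0519, M+2 0.2617, M+4 0.4399, M+6 0.2465 → M+4 is the base peak.
P(M+4) = C(3,2) × 0.3730^1 × 0.6270^2 = 3 × 0.3730 × 0.393129 = 0.439911 (base)
P(M) = C(3,0) × 0.3730^3 × 0.6270^0 = 1 × 0.05189512 × 1.0000 = 0.051895
Relative intensity = 0.051895 / 0.439911 × 100 = 11.8

11.8%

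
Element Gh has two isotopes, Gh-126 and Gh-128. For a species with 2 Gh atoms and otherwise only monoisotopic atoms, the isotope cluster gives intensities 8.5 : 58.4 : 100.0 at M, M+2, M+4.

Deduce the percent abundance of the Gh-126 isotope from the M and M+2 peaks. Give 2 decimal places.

Write p for the Gh-126 fraction. I(M+2)/I(M) = [C(2,1)·p^1·(1−p)] / p^2 = 2·(1−p)/p = 58.4/8.5 = 6.8706
(1−p)/p = 6.8706/2 = 3.4353  ⇒  p = 1/(1 + 3.4353) = 0.2255
Gh-126: 22.55%, Gh-128: 77.45%.

22.55%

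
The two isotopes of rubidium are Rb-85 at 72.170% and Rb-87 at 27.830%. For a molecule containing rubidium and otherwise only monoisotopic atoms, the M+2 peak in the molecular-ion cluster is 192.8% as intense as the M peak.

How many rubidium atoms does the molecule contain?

For n independent Rb atoms, I(M+2)/I(M) = n · (abundance Rb-87) / (abundance Rb-85) = n · 0.27830/0.72170.
n = 1.928 × 0.72170/0.27830 = 5.00 ≈ 5

5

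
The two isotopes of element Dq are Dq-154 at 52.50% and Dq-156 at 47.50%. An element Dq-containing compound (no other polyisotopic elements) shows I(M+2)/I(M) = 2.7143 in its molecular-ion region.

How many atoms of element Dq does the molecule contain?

3

The M+2/M ratio from n Dq atoms is n · q/p = n · 0.4750/0.5250.
n = 2.7143 × 0.5250/0.4750 = 3.00 ≈ 3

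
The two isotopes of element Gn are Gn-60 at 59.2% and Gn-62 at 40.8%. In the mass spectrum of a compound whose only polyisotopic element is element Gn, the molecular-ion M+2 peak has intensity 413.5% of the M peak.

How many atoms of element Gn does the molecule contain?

The M+2/M ratio from n Gn atoms is n · q/p = n · 0.408/0.592.
n = 4.135 × 0.592/0.408 = 6.00 ≈ 6

6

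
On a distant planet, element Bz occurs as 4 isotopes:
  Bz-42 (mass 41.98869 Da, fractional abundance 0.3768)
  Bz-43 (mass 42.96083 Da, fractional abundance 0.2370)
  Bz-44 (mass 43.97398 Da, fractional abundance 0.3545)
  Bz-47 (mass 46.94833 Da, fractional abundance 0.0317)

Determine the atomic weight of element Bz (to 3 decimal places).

Weight each isotope mass by its fractional abundance: 0.3768 × 41.98869 + 0.2370 × 42.96083 + 0.3545 × 43.97398 + 0.0317 × 46.94833
= 15.821338 + 10.181717 + 15.588776 + 1.488262 = 43.080093 Da

43.080 Da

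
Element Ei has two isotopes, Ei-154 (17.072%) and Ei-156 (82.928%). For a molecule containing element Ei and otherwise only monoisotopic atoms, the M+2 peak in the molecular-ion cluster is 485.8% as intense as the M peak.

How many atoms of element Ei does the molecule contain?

1

For n independent Ei atoms, I(M+2)/I(M) = n · (abundance Ei-156) / (abundance Ei-154) = n · 0.82928/0.17072.
n = 4.858 × 0.17072/0.82928 = 1.00 ≈ 1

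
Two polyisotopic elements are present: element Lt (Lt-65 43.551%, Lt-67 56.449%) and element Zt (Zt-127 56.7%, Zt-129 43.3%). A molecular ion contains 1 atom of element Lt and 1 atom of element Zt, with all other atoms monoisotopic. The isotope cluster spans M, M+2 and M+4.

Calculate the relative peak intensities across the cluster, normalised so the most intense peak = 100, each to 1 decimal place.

Element Lt pattern (n=1): 0.43551 : 0.56449
Element Zt pattern (n=1): 0.5670 : 0.4330
Convolve the two distributions (both contribute in 2-u steps):
  M: 0.43551×0.5670 = 0.246934
  M+2: 0.43551×0.4330 + 0.56449×0.5670 = 0.508642
  M+4: 0.56449×0.4330 = 0.244424
Scale to base peak (0.508642) = 100: 48.5 : 100.0 : 48.1

48.5 : 100.0 : 48.1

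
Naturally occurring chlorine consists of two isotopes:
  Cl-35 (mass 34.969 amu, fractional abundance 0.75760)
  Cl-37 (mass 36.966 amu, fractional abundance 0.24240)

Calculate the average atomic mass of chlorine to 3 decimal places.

35.453 amu

The abundance-weighted mean is 0.75760 × 34.969 + 0.24240 × 36.966
= 26.4925 + 8.9606 = 35.4531 amu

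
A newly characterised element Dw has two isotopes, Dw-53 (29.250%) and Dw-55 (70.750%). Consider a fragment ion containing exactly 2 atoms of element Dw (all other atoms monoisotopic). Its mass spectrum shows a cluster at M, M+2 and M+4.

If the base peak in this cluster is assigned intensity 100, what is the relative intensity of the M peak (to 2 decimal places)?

17.09

Binomial terms of (0.29250 + 0.70750)^2: M 0.0856, M+2 0.4139, M+4 0.5006 → M+4 is the base peak.
P(M+4) = C(2,2) × 0.29250^0 × 0.70750^2 = 1 × 1.0000 × 0.50055625 = 0.500556 (base)
P(M) = C(2,0) × 0.29250^2 × 0.70750^0 = 1 × 0.08555625 × 1.0000 = 0.085556
Relative intensity = 0.085556 / 0.500556 × 100 = 17.09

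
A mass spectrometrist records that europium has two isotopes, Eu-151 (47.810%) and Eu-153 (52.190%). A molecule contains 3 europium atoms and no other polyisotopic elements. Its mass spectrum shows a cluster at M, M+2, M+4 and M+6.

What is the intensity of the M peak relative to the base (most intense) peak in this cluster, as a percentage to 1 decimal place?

Binomial terms of (0.47810 + 0.52190)^3: M 0.1093, M+2 0.3579, M+4 0.3907, M+6 0.1422 → M+4 is the base peak.
P(M+4) = C(3,2) × 0.47810^1 × 0.52190^2 = 3 × 0.4781 × 0.27237961 = 0.390674 (base)
P(M) = C(3,0) × 0.47810^3 × 0.52190^0 = 1 × 0.10928391 × 1.0000 = 0.109284
Relative intensity = 0.109284 / 0.390674 × 100 = 28.0

28.0%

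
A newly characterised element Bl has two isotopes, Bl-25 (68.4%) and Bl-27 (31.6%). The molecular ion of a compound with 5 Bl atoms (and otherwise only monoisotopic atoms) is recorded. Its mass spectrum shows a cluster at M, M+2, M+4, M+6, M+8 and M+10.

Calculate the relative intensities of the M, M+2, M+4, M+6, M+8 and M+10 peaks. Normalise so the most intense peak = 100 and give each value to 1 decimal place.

Expanding (0.684 + 0.316)^5:
P(M) = 0.684^5 = 0.149720
P(M+2) = 5 × 0.684^4 × 0.316^1 = 0.345845
P(M+4) = 10 × 0.684^3 × 0.316^2 = 0.319553
P(M+6) = 10 × 0.684^2 × 0.316^3 = 0.147630
P(M+8) = 5 × 0.684^1 × 0.316^4 = 0.034102
P(M+10) = 0.316^5 = 0.003151
The M+2 peak is largest (0.345845); scaling to 100 gives 43.3 : 100.0 : 92.4 : 42.7 : 9.9 : 0.9.

43.3 : 100.0 : 92.4 : 42.7 : 9.9 : 0.9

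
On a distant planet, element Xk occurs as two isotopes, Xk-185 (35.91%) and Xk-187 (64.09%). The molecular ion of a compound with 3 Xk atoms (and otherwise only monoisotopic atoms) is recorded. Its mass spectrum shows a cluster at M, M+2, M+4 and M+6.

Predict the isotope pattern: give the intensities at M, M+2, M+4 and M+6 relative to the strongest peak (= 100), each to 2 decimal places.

10.46 : 56.03 : 100.00 : 59.49

Expanding (0.3591 + 0.6409)^3:
P(M) = 0.3591^3 = 0.046307
P(M+2) = 3 × 0.3591^2 × 0.6409^1 = 0.247938
P(M+4) = 3 × 0.3591^1 × 0.6409^2 = 0.442504
P(M+6) = 0.6409^3 = 0.263251
The M+4 peak is largest (0.442504); scaling to 100 gives 10.46 : 56.03 : 100.00 : 59.49.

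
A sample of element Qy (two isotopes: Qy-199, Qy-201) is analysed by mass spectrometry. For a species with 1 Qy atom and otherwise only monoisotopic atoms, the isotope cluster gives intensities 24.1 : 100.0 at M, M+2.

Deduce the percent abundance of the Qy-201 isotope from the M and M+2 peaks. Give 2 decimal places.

Write p for the Qy-199 fraction. I(M+2)/I(M) = [C(1,1)·p^0·(1−p)] / p^1 = 1·(1−p)/p = 100.0/24.1 = 4.1494
(1−p)/p = 4.1494/1 = 4.1494  ⇒  p = 1/(1 + 4.1494) = 0.1942
Qy-199: 19.42%, Qy-201: 80.58%.

80.58%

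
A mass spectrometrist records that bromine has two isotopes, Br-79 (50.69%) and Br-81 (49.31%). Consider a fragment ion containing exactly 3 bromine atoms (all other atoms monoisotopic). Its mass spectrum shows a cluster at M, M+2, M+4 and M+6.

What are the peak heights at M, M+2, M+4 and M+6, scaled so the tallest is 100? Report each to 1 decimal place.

34.3 : 100.0 : 97.3 : 31.5

The 3 Br atoms are independent, so intensities follow the terms of (0.5069 + 0.4931)^3.
P(M) = 0.5069^3 = 0.130247
P(M+2) = 3 × 0.5069^2 × 0.4931^1 = 0.380103
P(M+4) = 3 × 0.5069^1 × 0.4931^2 = 0.369755
P(M+6) = 0.4931^3 = 0.119896
The M+2 peak is largest (0.380103); scaling to 100 gives 34.3 : 100.0 : 97.3 : 31.5.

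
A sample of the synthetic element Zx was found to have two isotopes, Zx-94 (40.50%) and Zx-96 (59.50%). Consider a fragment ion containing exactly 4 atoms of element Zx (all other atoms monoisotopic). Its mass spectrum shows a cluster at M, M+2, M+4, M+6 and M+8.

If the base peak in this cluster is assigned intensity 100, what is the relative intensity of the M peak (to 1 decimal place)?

Binomial terms of (0.4050 + 0.5950)^4: M 0.0269, M+2 0.1581, M+4 0.3484, M+6 0.3412, M+8 0.1253 → M+4 is the base peak.
P(M+4) = C(4,2) × 0.4050^2 × 0.5950^2 = 6 × 0.164025 × 0.354025 = 0.348414 (base)
P(M) = C(4,0) × 0.4050^4 × 0.5950^0 = 1 × 0.0269042 × 1.0000 = 0.026904
Relative intensity = 0.026904 / 0.348414 × 100 = 7.7

7.7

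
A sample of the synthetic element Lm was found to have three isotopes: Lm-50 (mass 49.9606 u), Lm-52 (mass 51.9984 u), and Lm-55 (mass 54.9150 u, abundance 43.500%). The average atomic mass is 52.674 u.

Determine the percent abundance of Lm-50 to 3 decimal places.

Let x and y be the fractions of Lm-50 and Lm-52. Then x + y = 1 − 0.43500 = 0.56500 and 49.9606x + 51.9984y = 52.674 − 0.43500×54.9150 = 28.785975.
Substituting: 49.9606x + 51.9984(0.56500 − x) = 28.785975
(49.9606 − 51.9984)x = -0.593121  ⇒  x = 0.29106, y = 0.27394
Lm-50: 29.106%, Lm-52: 27.394%.

29.106%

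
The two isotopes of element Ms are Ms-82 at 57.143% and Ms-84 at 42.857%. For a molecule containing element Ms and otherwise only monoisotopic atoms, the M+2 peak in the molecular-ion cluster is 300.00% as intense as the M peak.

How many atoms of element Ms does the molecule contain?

With n Ms atoms, P(M+2)/P(M) = C(n,1)·p^(n−1)q / p^n = n·q/p = n · 0.42857/0.57143.
n = 3.0000 × 0.57143/0.42857 = 4.00 ≈ 4

4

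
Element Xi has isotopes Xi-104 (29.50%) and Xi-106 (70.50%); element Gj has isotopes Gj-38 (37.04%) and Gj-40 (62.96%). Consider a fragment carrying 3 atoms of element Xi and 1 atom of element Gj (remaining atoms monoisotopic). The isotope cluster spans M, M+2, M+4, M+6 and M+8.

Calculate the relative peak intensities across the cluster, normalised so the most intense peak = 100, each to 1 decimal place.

2.3 : 20.7 : 68.5 : 100.0 : 54.2

Element Xi pattern (n=3): 0.02567237 : 0.18405787 : 0.43986713 : 0.35040263
Element Gj pattern (n=1): 0.3704 : 0.6296
Convolve the two distributions (both contribute in 2-u steps):
  M: 0.02567237×0.3704 = 0.009509
  M+2: 0.02567237×0.6296 + 0.18405787×0.3704 = 0.084338
  M+4: 0.18405787×0.6296 + 0.43986713×0.3704 = 0.278810
  M+6: 0.43986713×0.6296 + 0.35040263×0.3704 = 0.406729
  M+8: 0.35040263×0.6296 = 0.220613
Scale to base peak (0.406729) = 100: 2.3 : 20.7 : 68.5 : 100.0 : 54.2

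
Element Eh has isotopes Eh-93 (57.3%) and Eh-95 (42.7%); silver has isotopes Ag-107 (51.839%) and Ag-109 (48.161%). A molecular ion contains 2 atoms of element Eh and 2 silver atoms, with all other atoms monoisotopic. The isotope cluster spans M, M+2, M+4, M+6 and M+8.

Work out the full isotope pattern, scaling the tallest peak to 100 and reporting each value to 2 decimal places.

23.88 : 79.96 : 100.00 : 55.36 : 11.45

Element Eh pattern (n=2): 0.328329 : 0.489342 : 0.182329
Silver pattern (n=2): 0.26872819 : 0.49932362 : 0.23194819
Convolve the two distributions (both contribute in 2-u steps):
  M: 0.328329×0.26872819 = 0.088231
  M+2: 0.328329×0.49932362 + 0.489342×0.26872819 = 0.295442
  M+4: 0.328329×0.23194819 + 0.489342×0.49932362 + 0.182329×0.26872819 = 0.369492
  M+6: 0.489342×0.23194819 + 0.182329×0.49932362 = 0.204543
  M+8: 0.182329×0.23194819 = 0.042291
Scale to base peak (0.369492) = 100: 23.88 : 79.96 : 100.00 : 55.36 : 11.45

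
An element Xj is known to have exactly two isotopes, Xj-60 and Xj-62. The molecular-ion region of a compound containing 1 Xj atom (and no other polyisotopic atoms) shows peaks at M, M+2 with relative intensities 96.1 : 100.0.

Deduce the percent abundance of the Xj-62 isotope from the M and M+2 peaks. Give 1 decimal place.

51.0%

If p is the fraction of Xj that is Xj-60, then I(M+2)/I(M) = [C(1,1)·p^0·(1−p)] / p^1 = 1·(1−p)/p = 100.0/96.1 = 1.0406
(1−p)/p = 1.0406/1 = 1.0406  ⇒  p = 1/(1 + 1.0406) = 0.4901
Xj-60: 49.0%, Xj-62: 51.0%.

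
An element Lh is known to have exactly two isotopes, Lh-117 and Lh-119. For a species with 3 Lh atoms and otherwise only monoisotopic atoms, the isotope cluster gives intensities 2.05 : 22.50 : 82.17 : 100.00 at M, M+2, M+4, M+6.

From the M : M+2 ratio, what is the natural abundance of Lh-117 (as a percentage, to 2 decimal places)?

Let p = fractional abundance of Lh-117. I(M+2)/I(M) = [C(3,1)·p^2·(1−p)] / p^3 = 3·(1−p)/p = 22.50/2.05 = 10.9756
(1−p)/p = 10.9756/3 = 3.6585  ⇒  p = 1/(1 + 3.6585) = 0.2147
Lh-117: 21.47%, Lh-119: 78.53%.

21.47%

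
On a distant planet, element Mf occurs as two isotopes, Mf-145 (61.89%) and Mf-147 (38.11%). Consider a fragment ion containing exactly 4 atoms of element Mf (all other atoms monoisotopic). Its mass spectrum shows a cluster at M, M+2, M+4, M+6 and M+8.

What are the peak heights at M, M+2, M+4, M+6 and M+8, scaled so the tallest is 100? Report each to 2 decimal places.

The 4 Mf atoms are independent, so intensities follow the terms of (0.6189 + 0.3811)^4.
P(M) = 0.6189^4 = 0.146718
P(M+2) = 4 × 0.6189^3 × 0.3811^1 = 0.361377
P(M+4) = 6 × 0.6189^2 × 0.3811^2 = 0.333788
P(M+6) = 4 × 0.6189^1 × 0.3811^3 = 0.137024
P(M+8) = 0.3811^4 = 0.021094
The M+2 peak is largest (0.361377); scaling to 100 gives 40.60 : 100.00 : 92.37 : 37.92 : 5.84.

40.60 : 100.00 : 92.37 : 37.92 : 5.84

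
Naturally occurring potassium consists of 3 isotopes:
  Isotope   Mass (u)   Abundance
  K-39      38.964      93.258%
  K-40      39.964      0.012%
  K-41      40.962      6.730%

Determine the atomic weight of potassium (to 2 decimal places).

The abundance-weighted mean is 0.93258 × 38.964 + 0.00012 × 39.964 + 0.06730 × 40.962
= 36.3370 + 0.0048 + 2.7567 = 39.0985 u

39.10 u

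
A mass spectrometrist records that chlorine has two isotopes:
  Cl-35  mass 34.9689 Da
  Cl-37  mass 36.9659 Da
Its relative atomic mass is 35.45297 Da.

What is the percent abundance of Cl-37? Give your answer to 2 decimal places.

Let x be the fractional abundance of Cl-35; then Cl-37 has abundance 1 − x.
34.9689·x + 36.9659·(1 − x) = 35.45297
(34.9689 − 36.9659)·x = 35.45297 − 36.9659
x = -1.51293 / -1.9970 = 0.75760 → 75.76% Cl-35, 24.24% Cl-37.

24.24%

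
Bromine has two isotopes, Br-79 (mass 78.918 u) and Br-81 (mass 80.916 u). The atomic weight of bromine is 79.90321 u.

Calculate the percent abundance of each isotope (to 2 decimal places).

Let x be the fractional abundance of Br-79; then Br-81 has abundance 1 − x.
78.918·x + 80.916·(1 − x) = 79.90321
(78.918 − 80.916)·x = 79.90321 − 80.916
x = -1.01279 / -1.998 = 0.50690 → 50.69% Br-79, 49.31% Br-81.

Br-79: 50.69%, Br-81: 49.31%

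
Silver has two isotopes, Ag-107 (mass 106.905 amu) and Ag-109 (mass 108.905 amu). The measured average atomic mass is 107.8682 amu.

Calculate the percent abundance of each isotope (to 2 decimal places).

Let x be the fractional abundance of Ag-107; then Ag-109 has abundance 1 − x.
106.905·x + 108.905·(1 − x) = 107.8682
(106.905 − 108.905)·x = 107.8682 − 108.905
x = -1.0368 / -2.000 = 0.51840 → 51.84% Ag-107, 48.16% Ag-109.

Ag-107: 51.84%, Ag-109: 48.16%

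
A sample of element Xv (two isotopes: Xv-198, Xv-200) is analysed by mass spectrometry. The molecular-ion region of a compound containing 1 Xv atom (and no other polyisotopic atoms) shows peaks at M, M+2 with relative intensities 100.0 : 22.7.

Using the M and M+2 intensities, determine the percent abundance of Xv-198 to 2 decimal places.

81.50%

Let p = fractional abundance of Xv-198. I(M+2)/I(M) = [C(1,1)·p^0·(1−p)] / p^1 = 1·(1−p)/p = 22.7/100.0 = 0.2270
(1−p)/p = 0.2270/1 = 0.2270  ⇒  p = 1/(1 + 0.2270) = 0.8150
Xv-198: 81.50%, Xv-200: 18.50%.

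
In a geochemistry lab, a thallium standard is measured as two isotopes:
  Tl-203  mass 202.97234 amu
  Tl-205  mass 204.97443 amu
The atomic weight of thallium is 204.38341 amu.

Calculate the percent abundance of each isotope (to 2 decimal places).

Writing the weighted mean with unknown fraction x of Tl-203:
202.97234·x + 204.97443·(1 − x) = 204.38341
(202.97234 − 204.97443)·x = 204.38341 − 204.97443
x = -0.59102 / -2.00209 = 0.29520 → 29.52% Tl-203, 70.48% Tl-205.

Tl-203: 29.52%, Tl-205: 70.48%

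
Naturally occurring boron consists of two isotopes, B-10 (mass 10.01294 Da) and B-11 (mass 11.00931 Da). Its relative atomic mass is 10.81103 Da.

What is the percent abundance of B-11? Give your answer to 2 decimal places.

With x = fraction of B-10 (so B-11 is 1 − x):
10.01294·x + 11.00931·(1 − x) = 10.81103
(10.01294 − 11.00931)·x = 10.81103 − 11.00931
x = -0.19828 / -0.99637 = 0.19900 → 19.90% B-10, 80.10% B-11.

80.10%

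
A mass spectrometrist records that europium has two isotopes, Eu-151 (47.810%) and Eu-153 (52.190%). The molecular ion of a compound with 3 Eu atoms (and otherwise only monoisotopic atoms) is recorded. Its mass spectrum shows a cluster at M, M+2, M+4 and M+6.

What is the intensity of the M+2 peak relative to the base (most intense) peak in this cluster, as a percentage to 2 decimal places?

91.61%

Term probabilities: M 0.1093, M+2 0.3579, M+4 0.3907, M+6 0.1422. Base peak = M+4.
P(M+4) = C(3,2) × 0.47810^1 × 0.52190^2 = 3 × 0.4781 × 0.27237961 = 0.390674 (base)
P(M+2) = C(3,1) × 0.47810^2 × 0.52190^1 = 3 × 0.22857961 × 0.5219 = 0.357887
Relative intensity = 0.357887 / 0.390674 × 100 = 91.61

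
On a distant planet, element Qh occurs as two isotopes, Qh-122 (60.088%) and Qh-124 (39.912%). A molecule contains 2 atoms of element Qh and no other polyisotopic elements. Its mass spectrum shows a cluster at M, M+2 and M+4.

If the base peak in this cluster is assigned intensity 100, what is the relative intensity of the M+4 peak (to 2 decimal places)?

33.21

Term probabilities: M 0.3611, M+2 0.4796, M+4 0.1593. Base peak = M+2.
P(M+2) = C(2,1) × 0.60088^1 × 0.39912^1 = 2 × 0.60088 × 0.39912 = 0.479646 (base)
P(M+4) = C(2,2) × 0.60088^0 × 0.39912^2 = 1 × 1.0000 × 0.15929677 = 0.159297
Relative intensity = 0.159297 / 0.479646 × 100 = 33.21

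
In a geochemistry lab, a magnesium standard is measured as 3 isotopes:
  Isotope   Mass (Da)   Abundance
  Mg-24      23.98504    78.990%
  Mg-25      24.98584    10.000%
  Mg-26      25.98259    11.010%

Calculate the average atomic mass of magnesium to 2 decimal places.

Weight each isotope mass by its fractional abundance: 0.78990 × 23.98504 + 0.10000 × 24.98584 + 0.11010 × 25.98259
= 18.945783 + 2.498584 + 2.860683 = 24.305050 Da

24.31 Da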